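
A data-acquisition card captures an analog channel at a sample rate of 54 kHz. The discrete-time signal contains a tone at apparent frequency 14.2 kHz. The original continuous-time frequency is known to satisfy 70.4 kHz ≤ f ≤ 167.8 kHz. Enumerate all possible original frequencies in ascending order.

93.8 kHz, 122.2 kHz, 147.8 kHz

Frequencies that alias to 14.2 kHz are k·fs ± 14.2 kHz for integer k ≥ 0.
k=0: 14.2 kHz.
k=1: 39.8 kHz, 68.2 kHz.
k=2: 93.8 kHz, 122.2 kHz.
k=3: 147.8 kHz, 176.2 kHz.
k=4: 201.8 kHz, 230.2 kHz.
Within [70.4 kHz, 167.8 kHz]: 93.8 kHz, 122.2 kHz, 147.8 kHz.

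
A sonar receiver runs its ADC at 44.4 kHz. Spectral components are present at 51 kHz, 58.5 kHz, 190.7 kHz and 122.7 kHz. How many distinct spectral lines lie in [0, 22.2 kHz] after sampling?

fs/2 = 22.2 kHz.
51 kHz mod fs = 6.6 kHz.
6.6 kHz ≤ fs/2 = 22.2 kHz, appears at 6.6 kHz.
58.5 kHz mod fs = 14.1 kHz.
14.1 kHz ≤ fs/2 = 22.2 kHz, appears at 14.1 kHz.
190.7 kHz mod fs = 13.1 kHz.
13.1 kHz ≤ fs/2 = 22.2 kHz, appears at 13.1 kHz.
122.7 kHz mod fs = 33.9 kHz.
33.9 kHz > fs/2 = 22.2 kHz, folds to fs − 33.9 kHz = 10.5 kHz.
Distinct values: {6.6 kHz, 10.5 kHz, 13.1 kHz, 14.1 kHz} → 4.

4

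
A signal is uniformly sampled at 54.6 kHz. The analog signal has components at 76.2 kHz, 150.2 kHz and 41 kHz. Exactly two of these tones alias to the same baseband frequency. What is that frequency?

fs/2 = 27.3 kHz.
76.2 kHz mod fs = 21.6 kHz.
21.6 kHz ≤ fs/2 = 27.3 kHz, appears at 21.6 kHz.
150.2 kHz mod fs = 41 kHz.
41 kHz > fs/2 = 27.3 kHz, folds to fs − 41 kHz = 13.6 kHz.
41 kHz > fs/2 = 27.3 kHz, folds to fs − 41 kHz = 13.6 kHz.
41 kHz and 150.2 kHz both map to 13.6 kHz.

13.6 kHz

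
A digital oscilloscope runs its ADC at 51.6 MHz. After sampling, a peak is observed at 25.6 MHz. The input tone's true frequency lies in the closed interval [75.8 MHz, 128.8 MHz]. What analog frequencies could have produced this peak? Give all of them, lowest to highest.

77.2 MHz, 77.6 MHz, 128.8 MHz

Frequencies that alias to 25.6 MHz are k·fs ± 25.6 MHz for integer k ≥ 0.
k=0: 25.6 MHz.
k=1: 26 MHz, 77.2 MHz.
k=2: 77.6 MHz, 128.8 MHz.
k=3: 129.2 MHz, 180.4 MHz.
Within [75.8 MHz, 128.8 MHz]: 77.2 MHz, 77.6 MHz, 128.8 MHz.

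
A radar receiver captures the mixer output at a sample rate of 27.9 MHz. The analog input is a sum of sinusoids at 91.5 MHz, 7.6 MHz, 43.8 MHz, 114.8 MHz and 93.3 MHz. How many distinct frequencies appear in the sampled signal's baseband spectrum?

5

fs/2 = 13.95 MHz.
91.5 MHz mod fs = 7.8 MHz.
7.8 MHz ≤ fs/2 = 13.95 MHz, appears at 7.8 MHz.
7.6 MHz ≤ fs/2 = 13.95 MHz, passes unchanged.
43.8 MHz mod fs = 15.9 MHz.
15.9 MHz > fs/2 = 13.95 MHz, folds to fs − 15.9 MHz = 12 MHz.
114.8 MHz mod fs = 3.2 MHz.
3.2 MHz ≤ fs/2 = 13.95 MHz, appears at 3.2 MHz.
93.3 MHz mod fs = 9.6 MHz.
9.6 MHz ≤ fs/2 = 13.95 MHz, appears at 9.6 MHz.
Distinct values: {3.2 MHz, 7.6 MHz, 7.8 MHz, 9.6 MHz, 12 MHz} → 5.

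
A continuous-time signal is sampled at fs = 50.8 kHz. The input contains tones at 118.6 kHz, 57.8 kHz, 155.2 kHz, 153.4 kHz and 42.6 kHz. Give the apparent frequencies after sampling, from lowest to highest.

1 kHz, 2.8 kHz, 7 kHz, 8.2 kHz, 17 kHz

fs/2 = 25.4 kHz.
118.6 kHz mod fs = 17 kHz.
17 kHz ≤ fs/2 = 25.4 kHz, appears at 17 kHz.
57.8 kHz mod fs = 7 kHz.
7 kHz ≤ fs/2 = 25.4 kHz, appears at 7 kHz.
155.2 kHz mod fs = 2.8 kHz.
2.8 kHz ≤ fs/2 = 25.4 kHz, appears at 2.8 kHz.
153.4 kHz mod fs = 1 kHz.
1 kHz ≤ fs/2 = 25.4 kHz, appears at 1 kHz.
42.6 kHz > fs/2 = 25.4 kHz, folds to fs − 42.6 kHz = 8.2 kHz.
Distinct values: {1 kHz, 2.8 kHz, 7 kHz, 8.2 kHz, 17 kHz}.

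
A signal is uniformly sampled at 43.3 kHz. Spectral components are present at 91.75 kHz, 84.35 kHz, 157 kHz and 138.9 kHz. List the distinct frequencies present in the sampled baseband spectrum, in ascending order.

2.25 kHz, 5.15 kHz, 9 kHz, 16.2 kHz

fs/2 = 21.65 kHz.
91.75 kHz mod fs = 5.15 kHz.
5.15 kHz ≤ fs/2 = 21.65 kHz, appears at 5.15 kHz.
84.35 kHz mod fs = 41.05 kHz.
41.05 kHz > fs/2 = 21.65 kHz, folds to fs − 41.05 kHz = 2.25 kHz.
157 kHz mod fs = 27.1 kHz.
27.1 kHz > fs/2 = 21.65 kHz, folds to fs − 27.1 kHz = 16.2 kHz.
138.9 kHz mod fs = 9 kHz.
9 kHz ≤ fs/2 = 21.65 kHz, appears at 9 kHz.
Distinct values: {2.25 kHz, 5.15 kHz, 9 kHz, 16.2 kHz}.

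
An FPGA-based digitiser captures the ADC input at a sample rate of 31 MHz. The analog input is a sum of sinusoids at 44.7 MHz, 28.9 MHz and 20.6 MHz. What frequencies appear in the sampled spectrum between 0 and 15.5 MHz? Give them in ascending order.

fs/2 = 15.5 MHz.
44.7 MHz mod fs = 13.7 MHz.
13.7 MHz ≤ fs/2 = 15.5 MHz, appears at 13.7 MHz.
28.9 MHz > fs/2 = 15.5 MHz, folds to fs − 28.9 MHz = 2.1 MHz.
20.6 MHz > fs/2 = 15.5 MHz, folds to fs − 20.6 MHz = 10.4 MHz.
Distinct values: {2.1 MHz, 10.4 MHz, 13.7 MHz}.

2.1 MHz, 10.4 MHz, 13.7 MHz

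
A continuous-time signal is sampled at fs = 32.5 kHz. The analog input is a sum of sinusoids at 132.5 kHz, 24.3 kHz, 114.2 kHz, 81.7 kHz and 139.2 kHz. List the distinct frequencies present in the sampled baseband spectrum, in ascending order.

2.5 kHz, 8.2 kHz, 9.2 kHz, 15.8 kHz

fs/2 = 16.25 kHz.
132.5 kHz mod fs = 2.5 kHz.
2.5 kHz ≤ fs/2 = 16.25 kHz, appears at 2.5 kHz.
24.3 kHz > fs/2 = 16.25 kHz, folds to fs − 24.3 kHz = 8.2 kHz.
114.2 kHz mod fs = 16.7 kHz.
16.7 kHz > fs/2 = 16.25 kHz, folds to fs − 16.7 kHz = 15.8 kHz.
81.7 kHz mod fs = 16.7 kHz.
16.7 kHz > fs/2 = 16.25 kHz, folds to fs − 16.7 kHz = 15.8 kHz.
139.2 kHz mod fs = 9.2 kHz.
9.2 kHz ≤ fs/2 = 16.25 kHz, appears at 9.2 kHz.
Distinct values: {2.5 kHz, 8.2 kHz, 9.2 kHz, 15.8 kHz}.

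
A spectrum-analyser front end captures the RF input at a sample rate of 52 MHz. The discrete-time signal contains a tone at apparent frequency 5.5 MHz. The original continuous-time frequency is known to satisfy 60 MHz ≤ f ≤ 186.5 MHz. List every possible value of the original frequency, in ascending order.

98.5 MHz, 109.5 MHz, 150.5 MHz, 161.5 MHz

Frequencies that alias to 5.5 MHz are k·fs ± 5.5 MHz for integer k ≥ 0.
k=0: 5.5 MHz.
k=1: 46.5 MHz, 57.5 MHz.
k=2: 98.5 MHz, 109.5 MHz.
k=3: 150.5 MHz, 161.5 MHz.
k=4: 202.5 MHz, 213.5 MHz.
Within [60 MHz, 186.5 MHz]: 98.5 MHz, 109.5 MHz, 150.5 MHz, 161.5 MHz.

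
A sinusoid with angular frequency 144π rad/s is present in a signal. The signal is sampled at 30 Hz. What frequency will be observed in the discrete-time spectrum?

ω = 144π rad/s → f = ω/(2π) = 72 Hz.
72 Hz mod fs = 12 Hz.
12 Hz ≤ fs/2 = 15 Hz, appears at 12 Hz.

12 Hz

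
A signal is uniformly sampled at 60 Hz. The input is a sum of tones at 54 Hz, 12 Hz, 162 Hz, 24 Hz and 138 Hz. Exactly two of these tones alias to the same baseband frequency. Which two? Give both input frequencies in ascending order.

138 Hz, 162 Hz

fs/2 = 30 Hz.
54 Hz > fs/2 = 30 Hz, folds to fs − 54 Hz = 6 Hz.
12 Hz ≤ fs/2 = 30 Hz, passes unchanged.
162 Hz mod fs = 42 Hz.
42 Hz > fs/2 = 30 Hz, folds to fs − 42 Hz = 18 Hz.
24 Hz ≤ fs/2 = 30 Hz, passes unchanged.
138 Hz mod fs = 18 Hz.
18 Hz ≤ fs/2 = 30 Hz, appears at 18 Hz.
138 Hz and 162 Hz both map to 18 Hz.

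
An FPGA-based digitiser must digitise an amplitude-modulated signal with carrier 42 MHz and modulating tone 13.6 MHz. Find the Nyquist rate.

AM sidebands sit at fc ± fm = 28.4 MHz and 55.6 MHz.
Highest-frequency component: 55.6 MHz.
Nyquist rate = 2 × 55.6 MHz = 111.2 MHz.

111.2 MHz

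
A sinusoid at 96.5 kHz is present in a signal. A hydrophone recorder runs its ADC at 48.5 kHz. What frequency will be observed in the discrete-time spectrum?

96.5 kHz mod fs = 48 kHz.
48 kHz > fs/2 = 24.25 kHz, folds to fs − 48 kHz = 0.5 kHz.

0.5 kHz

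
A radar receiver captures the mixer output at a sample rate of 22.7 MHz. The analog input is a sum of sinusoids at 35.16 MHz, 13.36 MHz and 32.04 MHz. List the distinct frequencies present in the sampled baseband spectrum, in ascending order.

fs/2 = 11.35 MHz.
35.16 MHz mod fs = 12.46 MHz.
12.46 MHz > fs/2 = 11.35 MHz, folds to fs − 12.46 MHz = 10.24 MHz.
13.36 MHz > fs/2 = 11.35 MHz, folds to fs − 13.36 MHz = 9.34 MHz.
32.04 MHz mod fs = 9.34 MHz.
9.34 MHz ≤ fs/2 = 11.35 MHz, appears at 9.34 MHz.
Distinct values: {9.34 MHz, 10.24 MHz}.

9.34 MHz, 10.24 MHz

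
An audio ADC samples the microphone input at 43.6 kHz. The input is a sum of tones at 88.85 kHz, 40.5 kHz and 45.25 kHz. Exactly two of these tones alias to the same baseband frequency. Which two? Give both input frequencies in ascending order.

45.25 kHz, 88.85 kHz

fs/2 = 21.8 kHz.
88.85 kHz mod fs = 1.65 kHz.
1.65 kHz ≤ fs/2 = 21.8 kHz, appears at 1.65 kHz.
40.5 kHz > fs/2 = 21.8 kHz, folds to fs − 40.5 kHz = 3.1 kHz.
45.25 kHz mod fs = 1.65 kHz.
1.65 kHz ≤ fs/2 = 21.8 kHz, appears at 1.65 kHz.
45.25 kHz and 88.85 kHz both map to 1.65 kHz.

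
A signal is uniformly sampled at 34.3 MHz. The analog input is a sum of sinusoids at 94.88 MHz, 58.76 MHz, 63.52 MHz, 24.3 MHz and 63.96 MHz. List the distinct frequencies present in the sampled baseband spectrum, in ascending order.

fs/2 = 17.15 MHz.
94.88 MHz mod fs = 26.28 MHz.
26.28 MHz > fs/2 = 17.15 MHz, folds to fs − 26.28 MHz = 8.02 MHz.
58.76 MHz mod fs = 24.46 MHz.
24.46 MHz > fs/2 = 17.15 MHz, folds to fs − 24.46 MHz = 9.84 MHz.
63.52 MHz mod fs = 29.22 MHz.
29.22 MHz > fs/2 = 17.15 MHz, folds to fs − 29.22 MHz = 5.08 MHz.
24.3 MHz > fs/2 = 17.15 MHz, folds to fs − 24.3 MHz = 10 MHz.
63.96 MHz mod fs = 29.66 MHz.
29.66 MHz > fs/2 = 17.15 MHz, folds to fs − 29.66 MHz = 4.64 MHz.
Distinct values: {4.64 MHz, 5.08 MHz, 8.02 MHz, 9.84 MHz, 10 MHz}.

4.64 MHz, 5.08 MHz, 8.02 MHz, 9.84 MHz, 10 MHz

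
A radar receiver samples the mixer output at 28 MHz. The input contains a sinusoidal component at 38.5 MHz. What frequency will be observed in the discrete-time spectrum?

10.5 MHz

38.5 MHz mod fs = 10.5 MHz.
10.5 MHz ≤ fs/2 = 14 MHz, appears at 10.5 MHz.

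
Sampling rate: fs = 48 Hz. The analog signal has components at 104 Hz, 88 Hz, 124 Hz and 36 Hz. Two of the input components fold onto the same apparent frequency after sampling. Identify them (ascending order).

88 Hz, 104 Hz

fs/2 = 24 Hz.
104 Hz mod fs = 8 Hz.
8 Hz ≤ fs/2 = 24 Hz, appears at 8 Hz.
88 Hz mod fs = 40 Hz.
40 Hz > fs/2 = 24 Hz, folds to fs − 40 Hz = 8 Hz.
124 Hz mod fs = 28 Hz.
28 Hz > fs/2 = 24 Hz, folds to fs − 28 Hz = 20 Hz.
36 Hz > fs/2 = 24 Hz, folds to fs − 36 Hz = 12 Hz.
88 Hz and 104 Hz both map to 8 Hz.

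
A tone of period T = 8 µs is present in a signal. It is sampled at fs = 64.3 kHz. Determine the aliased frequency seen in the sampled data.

3.6 kHz

T = 8 µs → f = 1/T = 125 kHz.
125 kHz mod fs = 60.7 kHz.
60.7 kHz > fs/2 = 32.15 kHz, folds to fs − 60.7 kHz = 3.6 kHz.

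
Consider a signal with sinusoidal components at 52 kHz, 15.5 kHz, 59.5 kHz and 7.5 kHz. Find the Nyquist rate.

119 kHz

Highest-frequency component: 59.5 kHz.
Nyquist rate = 2 × 59.5 kHz = 119 kHz.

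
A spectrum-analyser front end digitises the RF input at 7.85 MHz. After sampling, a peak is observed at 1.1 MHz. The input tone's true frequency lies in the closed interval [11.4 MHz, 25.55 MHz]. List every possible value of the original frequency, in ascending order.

14.6 MHz, 16.8 MHz, 22.45 MHz, 24.65 MHz

Frequencies that alias to 1.1 MHz are k·fs ± 1.1 MHz for integer k ≥ 0.
k=0: 1.1 MHz.
k=1: 6.75 MHz, 8.95 MHz.
k=2: 14.6 MHz, 16.8 MHz.
k=3: 22.45 MHz, 24.65 MHz.
k=4: 30.3 MHz, 32.5 MHz.
Within [11.4 MHz, 25.55 MHz]: 14.6 MHz, 16.8 MHz, 22.45 MHz, 24.65 MHz.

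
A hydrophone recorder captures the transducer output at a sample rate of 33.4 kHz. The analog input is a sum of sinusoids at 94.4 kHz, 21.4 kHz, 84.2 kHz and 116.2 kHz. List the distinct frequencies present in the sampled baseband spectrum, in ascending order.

5.8 kHz, 12 kHz, 16 kHz

fs/2 = 16.7 kHz.
94.4 kHz mod fs = 27.6 kHz.
27.6 kHz > fs/2 = 16.7 kHz, folds to fs − 27.6 kHz = 5.8 kHz.
21.4 kHz > fs/2 = 16.7 kHz, folds to fs − 21.4 kHz = 12 kHz.
84.2 kHz mod fs = 17.4 kHz.
17.4 kHz > fs/2 = 16.7 kHz, folds to fs − 17.4 kHz = 16 kHz.
116.2 kHz mod fs = 16 kHz.
16 kHz ≤ fs/2 = 16.7 kHz, appears at 16 kHz.
Distinct values: {5.8 kHz, 12 kHz, 16 kHz}.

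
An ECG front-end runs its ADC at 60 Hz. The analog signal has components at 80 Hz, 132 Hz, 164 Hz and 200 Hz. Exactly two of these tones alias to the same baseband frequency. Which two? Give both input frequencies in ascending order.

fs/2 = 30 Hz.
80 Hz mod fs = 20 Hz.
20 Hz ≤ fs/2 = 30 Hz, appears at 20 Hz.
132 Hz mod fs = 12 Hz.
12 Hz ≤ fs/2 = 30 Hz, appears at 12 Hz.
164 Hz mod fs = 44 Hz.
44 Hz > fs/2 = 30 Hz, folds to fs − 44 Hz = 16 Hz.
200 Hz mod fs = 20 Hz.
20 Hz ≤ fs/2 = 30 Hz, appears at 20 Hz.
80 Hz and 200 Hz both map to 20 Hz.

80 Hz, 200 Hz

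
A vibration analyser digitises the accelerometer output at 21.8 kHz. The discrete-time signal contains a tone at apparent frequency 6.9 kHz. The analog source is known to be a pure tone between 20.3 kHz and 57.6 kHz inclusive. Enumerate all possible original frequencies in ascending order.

Frequencies that alias to 6.9 kHz are k·fs ± 6.9 kHz for integer k ≥ 0.
k=0: 6.9 kHz.
k=1: 14.9 kHz, 28.7 kHz.
k=2: 36.7 kHz, 50.5 kHz.
k=3: 58.5 kHz, 72.3 kHz.
Within [20.3 kHz, 57.6 kHz]: 28.7 kHz, 36.7 kHz, 50.5 kHz.

28.7 kHz, 36.7 kHz, 50.5 kHz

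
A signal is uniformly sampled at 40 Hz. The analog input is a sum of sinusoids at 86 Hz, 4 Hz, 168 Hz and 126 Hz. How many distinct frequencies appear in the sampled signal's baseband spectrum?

3

fs/2 = 20 Hz.
86 Hz mod fs = 6 Hz.
6 Hz ≤ fs/2 = 20 Hz, appears at 6 Hz.
4 Hz ≤ fs/2 = 20 Hz, passes unchanged.
168 Hz mod fs = 8 Hz.
8 Hz ≤ fs/2 = 20 Hz, appears at 8 Hz.
126 Hz mod fs = 6 Hz.
6 Hz ≤ fs/2 = 20 Hz, appears at 6 Hz.
Distinct values: {4 Hz, 6 Hz, 8 Hz} → 3.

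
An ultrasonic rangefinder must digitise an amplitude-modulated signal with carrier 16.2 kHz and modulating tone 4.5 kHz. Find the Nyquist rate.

41.4 kHz

AM sidebands sit at fc ± fm = 11.7 kHz and 20.7 kHz.
Highest-frequency component: 20.7 kHz.
Nyquist rate = 2 × 20.7 kHz = 41.4 kHz.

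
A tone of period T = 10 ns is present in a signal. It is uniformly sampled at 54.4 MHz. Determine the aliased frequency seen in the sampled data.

8.8 MHz

T = 10 ns → f = 1/T = 100 MHz.
100 MHz mod fs = 45.6 MHz.
45.6 MHz > fs/2 = 27.2 MHz, folds to fs − 45.6 MHz = 8.8 MHz.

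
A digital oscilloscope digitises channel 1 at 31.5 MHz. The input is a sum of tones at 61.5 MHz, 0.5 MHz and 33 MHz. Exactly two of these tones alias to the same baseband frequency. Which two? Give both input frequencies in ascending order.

33 MHz, 61.5 MHz

fs/2 = 15.75 MHz.
61.5 MHz mod fs = 30 MHz.
30 MHz > fs/2 = 15.75 MHz, folds to fs − 30 MHz = 1.5 MHz.
0.5 MHz ≤ fs/2 = 15.75 MHz, passes unchanged.
33 MHz mod fs = 1.5 MHz.
1.5 MHz ≤ fs/2 = 15.75 MHz, appears at 1.5 MHz.
33 MHz and 61.5 MHz both map to 1.5 MHz.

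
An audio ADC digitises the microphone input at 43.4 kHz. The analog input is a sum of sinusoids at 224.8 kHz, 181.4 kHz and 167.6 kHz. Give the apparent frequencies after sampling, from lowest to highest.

fs/2 = 21.7 kHz.
224.8 kHz mod fs = 7.8 kHz.
7.8 kHz ≤ fs/2 = 21.7 kHz, appears at 7.8 kHz.
181.4 kHz mod fs = 7.8 kHz.
7.8 kHz ≤ fs/2 = 21.7 kHz, appears at 7.8 kHz.
167.6 kHz mod fs = 37.4 kHz.
37.4 kHz > fs/2 = 21.7 kHz, folds to fs − 37.4 kHz = 6 kHz.
Distinct values: {6 kHz, 7.8 kHz}.

6 kHz, 7.8 kHz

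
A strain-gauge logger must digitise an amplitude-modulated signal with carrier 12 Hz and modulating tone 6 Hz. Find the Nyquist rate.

AM sidebands sit at fc ± fm = 6 Hz and 18 Hz.
Highest-frequency component: 18 Hz.
Nyquist rate = 2 × 18 Hz = 36 Hz.

36 Hz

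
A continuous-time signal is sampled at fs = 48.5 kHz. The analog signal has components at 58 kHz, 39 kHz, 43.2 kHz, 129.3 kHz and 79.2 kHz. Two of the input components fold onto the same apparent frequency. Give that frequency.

fs/2 = 24.25 kHz.
58 kHz mod fs = 9.5 kHz.
9.5 kHz ≤ fs/2 = 24.25 kHz, appears at 9.5 kHz.
39 kHz > fs/2 = 24.25 kHz, folds to fs − 39 kHz = 9.5 kHz.
43.2 kHz > fs/2 = 24.25 kHz, folds to fs − 43.2 kHz = 5.3 kHz.
129.3 kHz mod fs = 32.3 kHz.
32.3 kHz > fs/2 = 24.25 kHz, folds to fs − 32.3 kHz = 16.2 kHz.
79.2 kHz mod fs = 30.7 kHz.
30.7 kHz > fs/2 = 24.25 kHz, folds to fs − 30.7 kHz = 17.8 kHz.
39 kHz and 58 kHz both map to 9.5 kHz.

9.5 kHz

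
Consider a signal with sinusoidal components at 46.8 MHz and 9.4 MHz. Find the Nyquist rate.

93.6 MHz

Highest-frequency component: 46.8 MHz.
Nyquist rate = 2 × 46.8 MHz = 93.6 MHz.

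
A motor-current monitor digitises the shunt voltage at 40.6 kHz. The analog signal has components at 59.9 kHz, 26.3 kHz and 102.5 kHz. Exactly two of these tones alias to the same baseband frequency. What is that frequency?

fs/2 = 20.3 kHz.
59.9 kHz mod fs = 19.3 kHz.
19.3 kHz ≤ fs/2 = 20.3 kHz, appears at 19.3 kHz.
26.3 kHz > fs/2 = 20.3 kHz, folds to fs − 26.3 kHz = 14.3 kHz.
102.5 kHz mod fs = 21.3 kHz.
21.3 kHz > fs/2 = 20.3 kHz, folds to fs − 21.3 kHz = 19.3 kHz.
59.9 kHz and 102.5 kHz both map to 19.3 kHz.

19.3 kHz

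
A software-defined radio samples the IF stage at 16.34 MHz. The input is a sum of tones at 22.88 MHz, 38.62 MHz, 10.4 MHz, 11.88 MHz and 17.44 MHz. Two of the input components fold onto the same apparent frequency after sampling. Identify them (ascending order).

fs/2 = 8.17 MHz.
22.88 MHz mod fs = 6.54 MHz.
6.54 MHz ≤ fs/2 = 8.17 MHz, appears at 6.54 MHz.
38.62 MHz mod fs = 5.94 MHz.
5.94 MHz ≤ fs/2 = 8.17 MHz, appears at 5.94 MHz.
10.4 MHz > fs/2 = 8.17 MHz, folds to fs − 10.4 MHz = 5.94 MHz.
11.88 MHz > fs/2 = 8.17 MHz, folds to fs − 11.88 MHz = 4.46 MHz.
17.44 MHz mod fs = 1.1 MHz.
1.1 MHz ≤ fs/2 = 8.17 MHz, appears at 1.1 MHz.
10.4 MHz and 38.62 MHz both map to 5.94 MHz.

10.4 MHz, 38.62 MHz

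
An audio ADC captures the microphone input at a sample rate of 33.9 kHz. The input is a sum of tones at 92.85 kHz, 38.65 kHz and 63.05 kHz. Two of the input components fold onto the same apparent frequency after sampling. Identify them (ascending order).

fs/2 = 16.95 kHz.
92.85 kHz mod fs = 25.05 kHz.
25.05 kHz > fs/2 = 16.95 kHz, folds to fs − 25.05 kHz = 8.85 kHz.
38.65 kHz mod fs = 4.75 kHz.
4.75 kHz ≤ fs/2 = 16.95 kHz, appears at 4.75 kHz.
63.05 kHz mod fs = 29.15 kHz.
29.15 kHz > fs/2 = 16.95 kHz, folds to fs − 29.15 kHz = 4.75 kHz.
38.65 kHz and 63.05 kHz both map to 4.75 kHz.

38.65 kHz, 63.05 kHz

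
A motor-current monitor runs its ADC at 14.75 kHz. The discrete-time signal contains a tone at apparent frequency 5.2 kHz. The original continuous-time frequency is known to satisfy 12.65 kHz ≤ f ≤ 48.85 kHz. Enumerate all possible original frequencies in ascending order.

19.95 kHz, 24.3 kHz, 34.7 kHz, 39.05 kHz

Frequencies that alias to 5.2 kHz are k·fs ± 5.2 kHz for integer k ≥ 0.
k=0: 5.2 kHz.
k=1: 9.55 kHz, 19.95 kHz.
k=2: 24.3 kHz, 34.7 kHz.
k=3: 39.05 kHz, 49.45 kHz.
k=4: 53.8 kHz, 64.2 kHz.
Within [12.65 kHz, 48.85 kHz]: 19.95 kHz, 24.3 kHz, 34.7 kHz, 39.05 kHz.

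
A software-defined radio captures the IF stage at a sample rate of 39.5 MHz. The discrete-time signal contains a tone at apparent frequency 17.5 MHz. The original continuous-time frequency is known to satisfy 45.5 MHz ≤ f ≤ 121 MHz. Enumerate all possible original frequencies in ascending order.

57 MHz, 61.5 MHz, 96.5 MHz, 101 MHz

Frequencies that alias to 17.5 MHz are k·fs ± 17.5 MHz for integer k ≥ 0.
k=0: 17.5 MHz.
k=1: 22 MHz, 57 MHz.
k=2: 61.5 MHz, 96.5 MHz.
k=3: 101 MHz, 136 MHz.
k=4: 140.5 MHz, 175.5 MHz.
Within [45.5 MHz, 121 MHz]: 57 MHz, 61.5 MHz, 96.5 MHz, 101 MHz.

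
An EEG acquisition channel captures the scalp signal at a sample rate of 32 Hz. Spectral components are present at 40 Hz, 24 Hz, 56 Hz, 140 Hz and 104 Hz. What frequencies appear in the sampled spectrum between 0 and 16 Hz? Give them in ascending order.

fs/2 = 16 Hz.
40 Hz mod fs = 8 Hz.
8 Hz ≤ fs/2 = 16 Hz, appears at 8 Hz.
24 Hz > fs/2 = 16 Hz, folds to fs − 24 Hz = 8 Hz.
56 Hz mod fs = 24 Hz.
24 Hz > fs/2 = 16 Hz, folds to fs − 24 Hz = 8 Hz.
140 Hz mod fs = 12 Hz.
12 Hz ≤ fs/2 = 16 Hz, appears at 12 Hz.
104 Hz mod fs = 8 Hz.
8 Hz ≤ fs/2 = 16 Hz, appears at 8 Hz.
Distinct values: {8 Hz, 12 Hz}.

8 Hz, 12 Hz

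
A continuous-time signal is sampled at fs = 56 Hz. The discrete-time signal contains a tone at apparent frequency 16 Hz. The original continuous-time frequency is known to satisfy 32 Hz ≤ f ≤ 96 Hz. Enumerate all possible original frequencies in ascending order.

Frequencies that alias to 16 Hz are k·fs ± 16 Hz for integer k ≥ 0.
k=0: 16 Hz.
k=1: 40 Hz, 72 Hz.
k=2: 96 Hz, 128 Hz.
k=3: 152 Hz, 184 Hz.
Within [32 Hz, 96 Hz]: 40 Hz, 72 Hz, 96 Hz.

40 Hz, 72 Hz, 96 Hz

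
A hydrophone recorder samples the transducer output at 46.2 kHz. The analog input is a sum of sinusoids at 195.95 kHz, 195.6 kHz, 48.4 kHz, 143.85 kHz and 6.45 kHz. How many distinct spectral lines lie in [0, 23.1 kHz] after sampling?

5

fs/2 = 23.1 kHz.
195.95 kHz mod fs = 11.15 kHz.
11.15 kHz ≤ fs/2 = 23.1 kHz, appears at 11.15 kHz.
195.6 kHz mod fs = 10.8 kHz.
10.8 kHz ≤ fs/2 = 23.1 kHz, appears at 10.8 kHz.
48.4 kHz mod fs = 2.2 kHz.
2.2 kHz ≤ fs/2 = 23.1 kHz, appears at 2.2 kHz.
143.85 kHz mod fs = 5.25 kHz.
5.25 kHz ≤ fs/2 = 23.1 kHz, appears at 5.25 kHz.
6.45 kHz ≤ fs/2 = 23.1 kHz, passes unchanged.
Distinct values: {2.2 kHz, 5.25 kHz, 6.45 kHz, 10.8 kHz, 11.15 kHz} → 5.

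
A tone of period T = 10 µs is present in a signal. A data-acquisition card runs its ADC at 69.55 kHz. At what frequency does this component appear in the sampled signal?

T = 10 µs → f = 1/T = 100 kHz.
100 kHz mod fs = 30.45 kHz.
30.45 kHz ≤ fs/2 = 34.775 kHz, appears at 30.45 kHz.

30.45 kHz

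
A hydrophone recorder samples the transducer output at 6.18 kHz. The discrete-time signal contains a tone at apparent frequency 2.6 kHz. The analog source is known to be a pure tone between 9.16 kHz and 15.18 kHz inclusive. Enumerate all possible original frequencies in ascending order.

Frequencies that alias to 2.6 kHz are k·fs ± 2.6 kHz for integer k ≥ 0.
k=0: 2.6 kHz.
k=1: 3.58 kHz, 8.78 kHz.
k=2: 9.76 kHz, 14.96 kHz.
k=3: 15.94 kHz, 21.14 kHz.
Within [9.16 kHz, 15.18 kHz]: 9.76 kHz, 14.96 kHz.

9.76 kHz, 14.96 kHz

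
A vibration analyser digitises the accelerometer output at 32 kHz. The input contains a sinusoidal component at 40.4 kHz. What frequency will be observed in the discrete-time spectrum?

40.4 kHz mod fs = 8.4 kHz.
8.4 kHz ≤ fs/2 = 16 kHz, appears at 8.4 kHz.

8.4 kHz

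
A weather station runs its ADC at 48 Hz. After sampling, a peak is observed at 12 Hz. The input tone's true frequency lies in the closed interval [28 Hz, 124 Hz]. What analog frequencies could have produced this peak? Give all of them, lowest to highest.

Frequencies that alias to 12 Hz are k·fs ± 12 Hz for integer k ≥ 0.
k=0: 12 Hz.
k=1: 36 Hz, 60 Hz.
k=2: 84 Hz, 108 Hz.
k=3: 132 Hz, 156 Hz.
Within [28 Hz, 124 Hz]: 36 Hz, 60 Hz, 84 Hz, 108 Hz.

36 Hz, 60 Hz, 84 Hz, 108 Hz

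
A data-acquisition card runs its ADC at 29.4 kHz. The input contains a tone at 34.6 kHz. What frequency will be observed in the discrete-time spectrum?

5.2 kHz

34.6 kHz mod fs = 5.2 kHz.
5.2 kHz ≤ fs/2 = 14.7 kHz, appears at 5.2 kHz.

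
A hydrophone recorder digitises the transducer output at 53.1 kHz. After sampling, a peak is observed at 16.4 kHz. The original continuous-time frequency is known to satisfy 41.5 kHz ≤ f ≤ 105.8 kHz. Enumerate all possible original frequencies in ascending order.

69.5 kHz, 89.8 kHz

Frequencies that alias to 16.4 kHz are k·fs ± 16.4 kHz for integer k ≥ 0.
k=0: 16.4 kHz.
k=1: 36.7 kHz, 69.5 kHz.
k=2: 89.8 kHz, 122.6 kHz.
k=3: 142.9 kHz, 175.7 kHz.
Within [41.5 kHz, 105.8 kHz]: 69.5 kHz, 89.8 kHz.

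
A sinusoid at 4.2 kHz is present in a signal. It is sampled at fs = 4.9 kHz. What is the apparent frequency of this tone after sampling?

4.2 kHz > fs/2 = 2.45 kHz, folds to fs − 4.2 kHz = 0.7 kHz.

0.7 kHz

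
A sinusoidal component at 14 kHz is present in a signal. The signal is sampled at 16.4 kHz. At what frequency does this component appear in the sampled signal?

14 kHz > fs/2 = 8.2 kHz, folds to fs − 14 kHz = 2.4 kHz.

2.4 kHz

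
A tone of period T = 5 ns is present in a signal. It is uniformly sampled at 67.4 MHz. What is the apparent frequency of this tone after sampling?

2.2 MHz

T = 5 ns → f = 1/T = 200 MHz.
200 MHz mod fs = 65.2 MHz.
65.2 MHz > fs/2 = 33.7 MHz, folds to fs − 65.2 MHz = 2.2 MHz.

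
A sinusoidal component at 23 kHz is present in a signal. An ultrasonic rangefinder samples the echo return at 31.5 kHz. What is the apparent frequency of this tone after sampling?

23 kHz > fs/2 = 15.75 kHz, folds to fs − 23 kHz = 8.5 kHz.

8.5 kHz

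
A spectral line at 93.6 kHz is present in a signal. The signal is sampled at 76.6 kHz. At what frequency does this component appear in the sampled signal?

17 kHz

93.6 kHz mod fs = 17 kHz.
17 kHz ≤ fs/2 = 38.3 kHz, appears at 17 kHz.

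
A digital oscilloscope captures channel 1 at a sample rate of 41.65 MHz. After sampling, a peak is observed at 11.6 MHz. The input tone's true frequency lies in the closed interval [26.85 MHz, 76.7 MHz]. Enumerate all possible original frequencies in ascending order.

Frequencies that alias to 11.6 MHz are k·fs ± 11.6 MHz for integer k ≥ 0.
k=0: 11.6 MHz.
k=1: 30.05 MHz, 53.25 MHz.
k=2: 71.7 MHz, 94.9 MHz.
k=3: 113.35 MHz, 136.55 MHz.
Within [26.85 MHz, 76.7 MHz]: 30.05 MHz, 53.25 MHz, 71.7 MHz.

30.05 MHz, 53.25 MHz, 71.7 MHz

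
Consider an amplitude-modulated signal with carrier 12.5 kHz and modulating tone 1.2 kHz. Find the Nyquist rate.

27.4 kHz

AM sidebands sit at fc ± fm = 11.3 kHz and 13.7 kHz.
Highest-frequency component: 13.7 kHz.
Nyquist rate = 2 × 13.7 kHz = 27.4 kHz.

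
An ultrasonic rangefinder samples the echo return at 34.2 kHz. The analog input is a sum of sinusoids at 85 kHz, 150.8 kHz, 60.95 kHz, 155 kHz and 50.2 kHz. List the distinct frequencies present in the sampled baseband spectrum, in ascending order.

fs/2 = 17.1 kHz.
85 kHz mod fs = 16.6 kHz.
16.6 kHz ≤ fs/2 = 17.1 kHz, appears at 16.6 kHz.
150.8 kHz mod fs = 14 kHz.
14 kHz ≤ fs/2 = 17.1 kHz, appears at 14 kHz.
60.95 kHz mod fs = 26.75 kHz.
26.75 kHz > fs/2 = 17.1 kHz, folds to fs − 26.75 kHz = 7.45 kHz.
155 kHz mod fs = 18.2 kHz.
18.2 kHz > fs/2 = 17.1 kHz, folds to fs − 18.2 kHz = 16 kHz.
50.2 kHz mod fs = 16 kHz.
16 kHz ≤ fs/2 = 17.1 kHz, appears at 16 kHz.
Distinct values: {7.45 kHz, 14 kHz, 16 kHz, 16.6 kHz}.

7.45 kHz, 14 kHz, 16 kHz, 16.6 kHz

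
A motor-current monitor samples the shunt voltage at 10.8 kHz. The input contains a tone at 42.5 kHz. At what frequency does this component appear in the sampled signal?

42.5 kHz mod fs = 10.1 kHz.
10.1 kHz > fs/2 = 5.4 kHz, folds to fs − 10.1 kHz = 0.7 kHz.

0.7 kHz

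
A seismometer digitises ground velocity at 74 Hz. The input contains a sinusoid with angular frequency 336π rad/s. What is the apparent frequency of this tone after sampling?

ω = 336π rad/s → f = ω/(2π) = 168 Hz.
168 Hz mod fs = 20 Hz.
20 Hz ≤ fs/2 = 37 Hz, appears at 20 Hz.

20 Hz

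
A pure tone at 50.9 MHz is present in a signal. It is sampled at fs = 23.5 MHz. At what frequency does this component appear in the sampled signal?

50.9 MHz mod fs = 3.9 MHz.
3.9 MHz ≤ fs/2 = 11.75 MHz, appears at 3.9 MHz.

3.9 MHz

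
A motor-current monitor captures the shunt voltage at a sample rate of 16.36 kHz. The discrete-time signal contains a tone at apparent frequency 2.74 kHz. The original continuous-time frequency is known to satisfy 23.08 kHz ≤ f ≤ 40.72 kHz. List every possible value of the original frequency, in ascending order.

29.98 kHz, 35.46 kHz

Frequencies that alias to 2.74 kHz are k·fs ± 2.74 kHz for integer k ≥ 0.
k=0: 2.74 kHz.
k=1: 13.62 kHz, 19.1 kHz.
k=2: 29.98 kHz, 35.46 kHz.
k=3: 46.34 kHz, 51.82 kHz.
Within [23.08 kHz, 40.72 kHz]: 29.98 kHz, 35.46 kHz.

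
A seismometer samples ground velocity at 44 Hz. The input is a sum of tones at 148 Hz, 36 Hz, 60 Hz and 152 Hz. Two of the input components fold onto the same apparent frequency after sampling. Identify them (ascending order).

fs/2 = 22 Hz.
148 Hz mod fs = 16 Hz.
16 Hz ≤ fs/2 = 22 Hz, appears at 16 Hz.
36 Hz > fs/2 = 22 Hz, folds to fs − 36 Hz = 8 Hz.
60 Hz mod fs = 16 Hz.
16 Hz ≤ fs/2 = 22 Hz, appears at 16 Hz.
152 Hz mod fs = 20 Hz.
20 Hz ≤ fs/2 = 22 Hz, appears at 20 Hz.
60 Hz and 148 Hz both map to 16 Hz.

60 Hz, 148 Hz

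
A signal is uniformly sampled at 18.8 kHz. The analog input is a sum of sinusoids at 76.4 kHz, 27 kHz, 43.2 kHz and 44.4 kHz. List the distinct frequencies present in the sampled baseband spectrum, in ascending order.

fs/2 = 9.4 kHz.
76.4 kHz mod fs = 1.2 kHz.
1.2 kHz ≤ fs/2 = 9.4 kHz, appears at 1.2 kHz.
27 kHz mod fs = 8.2 kHz.
8.2 kHz ≤ fs/2 = 9.4 kHz, appears at 8.2 kHz.
43.2 kHz mod fs = 5.6 kHz.
5.6 kHz ≤ fs/2 = 9.4 kHz, appears at 5.6 kHz.
44.4 kHz mod fs = 6.8 kHz.
6.8 kHz ≤ fs/2 = 9.4 kHz, appears at 6.8 kHz.
Distinct values: {1.2 kHz, 5.6 kHz, 6.8 kHz, 8.2 kHz}.

1.2 kHz, 5.6 kHz, 6.8 kHz, 8.2 kHz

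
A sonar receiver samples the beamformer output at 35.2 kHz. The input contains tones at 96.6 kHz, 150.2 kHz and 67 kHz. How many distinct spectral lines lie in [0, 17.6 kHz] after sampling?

fs/2 = 17.6 kHz.
96.6 kHz mod fs = 26.2 kHz.
26.2 kHz > fs/2 = 17.6 kHz, folds to fs − 26.2 kHz = 9 kHz.
150.2 kHz mod fs = 9.4 kHz.
9.4 kHz ≤ fs/2 = 17.6 kHz, appears at 9.4 kHz.
67 kHz mod fs = 31.8 kHz.
31.8 kHz > fs/2 = 17.6 kHz, folds to fs − 31.8 kHz = 3.4 kHz.
Distinct values: {3.4 kHz, 9 kHz, 9.4 kHz} → 3.

3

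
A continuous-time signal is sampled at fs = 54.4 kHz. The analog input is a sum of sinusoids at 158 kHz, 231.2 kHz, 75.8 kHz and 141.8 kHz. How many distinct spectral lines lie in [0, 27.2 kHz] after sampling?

fs/2 = 27.2 kHz.
158 kHz mod fs = 49.2 kHz.
49.2 kHz > fs/2 = 27.2 kHz, folds to fs − 49.2 kHz = 5.2 kHz.
231.2 kHz mod fs = 13.6 kHz.
13.6 kHz ≤ fs/2 = 27.2 kHz, appears at 13.6 kHz.
75.8 kHz mod fs = 21.4 kHz.
21.4 kHz ≤ fs/2 = 27.2 kHz, appears at 21.4 kHz.
141.8 kHz mod fs = 33 kHz.
33 kHz > fs/2 = 27.2 kHz, folds to fs − 33 kHz = 21.4 kHz.
Distinct values: {5.2 kHz, 13.6 kHz, 21.4 kHz} → 3.

3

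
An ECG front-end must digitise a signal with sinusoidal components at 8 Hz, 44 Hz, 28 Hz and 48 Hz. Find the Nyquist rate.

Highest-frequency component: 48 Hz.
Nyquist rate = 2 × 48 Hz = 96 Hz.

96 Hz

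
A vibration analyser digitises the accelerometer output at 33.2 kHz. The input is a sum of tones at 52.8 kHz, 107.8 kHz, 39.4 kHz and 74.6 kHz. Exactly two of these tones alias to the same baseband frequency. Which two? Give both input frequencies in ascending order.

fs/2 = 16.6 kHz.
52.8 kHz mod fs = 19.6 kHz.
19.6 kHz > fs/2 = 16.6 kHz, folds to fs − 19.6 kHz = 13.6 kHz.
107.8 kHz mod fs = 8.2 kHz.
8.2 kHz ≤ fs/2 = 16.6 kHz, appears at 8.2 kHz.
39.4 kHz mod fs = 6.2 kHz.
6.2 kHz ≤ fs/2 = 16.6 kHz, appears at 6.2 kHz.
74.6 kHz mod fs = 8.2 kHz.
8.2 kHz ≤ fs/2 = 16.6 kHz, appears at 8.2 kHz.
74.6 kHz and 107.8 kHz both map to 8.2 kHz.

74.6 kHz, 107.8 kHz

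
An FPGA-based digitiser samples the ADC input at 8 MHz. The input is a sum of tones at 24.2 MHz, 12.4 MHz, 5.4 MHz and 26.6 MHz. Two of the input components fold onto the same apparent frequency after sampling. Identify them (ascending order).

fs/2 = 4 MHz.
24.2 MHz mod fs = 0.2 MHz.
0.2 MHz ≤ fs/2 = 4 MHz, appears at 0.2 MHz.
12.4 MHz mod fs = 4.4 MHz.
4.4 MHz > fs/2 = 4 MHz, folds to fs − 4.4 MHz = 3.6 MHz.
5.4 MHz > fs/2 = 4 MHz, folds to fs − 5.4 MHz = 2.6 MHz.
26.6 MHz mod fs = 2.6 MHz.
2.6 MHz ≤ fs/2 = 4 MHz, appears at 2.6 MHz.
5.4 MHz and 26.6 MHz both map to 2.6 MHz.

5.4 MHz, 26.6 MHz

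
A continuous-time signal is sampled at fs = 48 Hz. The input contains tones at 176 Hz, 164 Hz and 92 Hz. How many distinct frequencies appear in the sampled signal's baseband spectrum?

3

fs/2 = 24 Hz.
176 Hz mod fs = 32 Hz.
32 Hz > fs/2 = 24 Hz, folds to fs − 32 Hz = 16 Hz.
164 Hz mod fs = 20 Hz.
20 Hz ≤ fs/2 = 24 Hz, appears at 20 Hz.
92 Hz mod fs = 44 Hz.
44 Hz > fs/2 = 24 Hz, folds to fs − 44 Hz = 4 Hz.
Distinct values: {4 Hz, 16 Hz, 20 Hz} → 3.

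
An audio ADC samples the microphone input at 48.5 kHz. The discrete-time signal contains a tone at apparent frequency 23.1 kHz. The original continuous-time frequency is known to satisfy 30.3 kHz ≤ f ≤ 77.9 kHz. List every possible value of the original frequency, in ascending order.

Frequencies that alias to 23.1 kHz are k·fs ± 23.1 kHz for integer k ≥ 0.
k=0: 23.1 kHz.
k=1: 25.4 kHz, 71.6 kHz.
k=2: 73.9 kHz, 120.1 kHz.
k=3: 122.4 kHz, 168.6 kHz.
Within [30.3 kHz, 77.9 kHz]: 71.6 kHz, 73.9 kHz.

71.6 kHz, 73.9 kHz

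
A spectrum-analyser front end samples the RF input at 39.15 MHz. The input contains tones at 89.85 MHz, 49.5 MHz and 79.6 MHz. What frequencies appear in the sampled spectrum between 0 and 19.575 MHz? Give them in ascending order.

1.3 MHz, 10.35 MHz, 11.55 MHz

fs/2 = 19.575 MHz.
89.85 MHz mod fs = 11.55 MHz.
11.55 MHz ≤ fs/2 = 19.575 MHz, appears at 11.55 MHz.
49.5 MHz mod fs = 10.35 MHz.
10.35 MHz ≤ fs/2 = 19.575 MHz, appears at 10.35 MHz.
79.6 MHz mod fs = 1.3 MHz.
1.3 MHz ≤ fs/2 = 19.575 MHz, appears at 1.3 MHz.
Distinct values: {1.3 MHz, 10.35 MHz, 11.55 MHz}.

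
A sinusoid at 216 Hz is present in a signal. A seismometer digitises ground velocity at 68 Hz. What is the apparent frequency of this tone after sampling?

12 Hz

216 Hz mod fs = 12 Hz.
12 Hz ≤ fs/2 = 34 Hz, appears at 12 Hz.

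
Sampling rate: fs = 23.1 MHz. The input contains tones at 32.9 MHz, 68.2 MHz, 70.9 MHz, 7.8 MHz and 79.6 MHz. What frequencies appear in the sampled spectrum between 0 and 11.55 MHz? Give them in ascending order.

fs/2 = 11.55 MHz.
32.9 MHz mod fs = 9.8 MHz.
9.8 MHz ≤ fs/2 = 11.55 MHz, appears at 9.8 MHz.
68.2 MHz mod fs = 22 MHz.
22 MHz > fs/2 = 11.55 MHz, folds to fs − 22 MHz = 1.1 MHz.
70.9 MHz mod fs = 1.6 MHz.
1.6 MHz ≤ fs/2 = 11.55 MHz, appears at 1.6 MHz.
7.8 MHz ≤ fs/2 = 11.55 MHz, passes unchanged.
79.6 MHz mod fs = 10.3 MHz.
10.3 MHz ≤ fs/2 = 11.55 MHz, appears at 10.3 MHz.
Distinct values: {1.1 MHz, 1.6 MHz, 7.8 MHz, 9.8 MHz, 10.3 MHz}.

1.1 MHz, 1.6 MHz, 7.8 MHz, 9.8 MHz, 10.3 MHz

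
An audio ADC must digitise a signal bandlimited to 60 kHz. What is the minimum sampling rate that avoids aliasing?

Nyquist rate = 2 × 60 kHz = 120 kHz.

120 kHz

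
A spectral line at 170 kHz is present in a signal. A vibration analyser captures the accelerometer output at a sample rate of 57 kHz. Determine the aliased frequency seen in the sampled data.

1 kHz

170 kHz mod fs = 56 kHz.
56 kHz > fs/2 = 28.5 kHz, folds to fs − 56 kHz = 1 kHz.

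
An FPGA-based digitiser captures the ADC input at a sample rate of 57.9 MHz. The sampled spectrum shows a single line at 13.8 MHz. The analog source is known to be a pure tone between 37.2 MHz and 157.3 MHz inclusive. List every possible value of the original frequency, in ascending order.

Frequencies that alias to 13.8 MHz are k·fs ± 13.8 MHz for integer k ≥ 0.
k=0: 13.8 MHz.
k=1: 44.1 MHz, 71.7 MHz.
k=2: 102 MHz, 129.6 MHz.
k=3: 159.9 MHz, 187.5 MHz.
Within [37.2 MHz, 157.3 MHz]: 44.1 MHz, 71.7 MHz, 102 MHz, 129.6 MHz.

44.1 MHz, 71.7 MHz, 102 MHz, 129.6 MHz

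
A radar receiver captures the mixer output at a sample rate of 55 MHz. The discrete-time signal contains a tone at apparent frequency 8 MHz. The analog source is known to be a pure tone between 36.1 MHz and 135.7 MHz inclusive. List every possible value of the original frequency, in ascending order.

47 MHz, 63 MHz, 102 MHz, 118 MHz

Frequencies that alias to 8 MHz are k·fs ± 8 MHz for integer k ≥ 0.
k=0: 8 MHz.
k=1: 47 MHz, 63 MHz.
k=2: 102 MHz, 118 MHz.
k=3: 157 MHz, 173 MHz.
Within [36.1 MHz, 135.7 MHz]: 47 MHz, 63 MHz, 102 MHz, 118 MHz.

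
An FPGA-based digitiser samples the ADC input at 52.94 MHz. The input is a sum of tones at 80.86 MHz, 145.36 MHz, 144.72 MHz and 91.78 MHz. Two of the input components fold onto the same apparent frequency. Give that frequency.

fs/2 = 26.47 MHz.
80.86 MHz mod fs = 27.92 MHz.
27.92 MHz > fs/2 = 26.47 MHz, folds to fs − 27.92 MHz = 25.02 MHz.
145.36 MHz mod fs = 39.48 MHz.
39.48 MHz > fs/2 = 26.47 MHz, folds to fs − 39.48 MHz = 13.46 MHz.
144.72 MHz mod fs = 38.84 MHz.
38.84 MHz > fs/2 = 26.47 MHz, folds to fs − 38.84 MHz = 14.1 MHz.
91.78 MHz mod fs = 38.84 MHz.
38.84 MHz > fs/2 = 26.47 MHz, folds to fs − 38.84 MHz = 14.1 MHz.
91.78 MHz and 144.72 MHz both map to 14.1 MHz.

14.1 MHz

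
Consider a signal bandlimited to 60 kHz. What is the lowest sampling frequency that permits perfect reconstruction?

120 kHz

Nyquist rate = 2 × 60 kHz = 120 kHz.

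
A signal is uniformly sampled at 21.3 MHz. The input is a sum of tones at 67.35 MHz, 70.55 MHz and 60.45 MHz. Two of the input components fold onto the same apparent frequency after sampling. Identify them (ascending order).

60.45 MHz, 67.35 MHz

fs/2 = 10.65 MHz.
67.35 MHz mod fs = 3.45 MHz.
3.45 MHz ≤ fs/2 = 10.65 MHz, appears at 3.45 MHz.
70.55 MHz mod fs = 6.65 MHz.
6.65 MHz ≤ fs/2 = 10.65 MHz, appears at 6.65 MHz.
60.45 MHz mod fs = 17.85 MHz.
17.85 MHz > fs/2 = 10.65 MHz, folds to fs − 17.85 MHz = 3.45 MHz.
60.45 MHz and 67.35 MHz both map to 3.45 MHz.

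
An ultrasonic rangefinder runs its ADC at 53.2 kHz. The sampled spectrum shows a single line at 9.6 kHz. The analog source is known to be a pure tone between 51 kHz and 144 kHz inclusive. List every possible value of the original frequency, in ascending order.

Frequencies that alias to 9.6 kHz are k·fs ± 9.6 kHz for integer k ≥ 0.
k=0: 9.6 kHz.
k=1: 43.6 kHz, 62.8 kHz.
k=2: 96.8 kHz, 116 kHz.
k=3: 150 kHz, 169.2 kHz.
Within [51 kHz, 144 kHz]: 62.8 kHz, 96.8 kHz, 116 kHz.

62.8 kHz, 96.8 kHz, 116 kHz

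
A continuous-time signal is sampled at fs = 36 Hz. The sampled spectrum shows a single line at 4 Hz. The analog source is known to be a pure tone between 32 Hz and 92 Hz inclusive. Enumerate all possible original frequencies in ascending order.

Frequencies that alias to 4 Hz are k·fs ± 4 Hz for integer k ≥ 0.
k=0: 4 Hz.
k=1: 32 Hz, 40 Hz.
k=2: 68 Hz, 76 Hz.
k=3: 104 Hz, 112 Hz.
Within [32 Hz, 92 Hz]: 32 Hz, 40 Hz, 68 Hz, 76 Hz.

32 Hz, 40 Hz, 68 Hz, 76 Hz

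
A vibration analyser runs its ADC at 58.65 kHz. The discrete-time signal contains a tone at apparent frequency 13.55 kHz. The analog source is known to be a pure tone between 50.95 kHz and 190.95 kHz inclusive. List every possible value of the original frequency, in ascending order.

72.2 kHz, 103.75 kHz, 130.85 kHz, 162.4 kHz, 189.5 kHz

Frequencies that alias to 13.55 kHz are k·fs ± 13.55 kHz for integer k ≥ 0.
k=0: 13.55 kHz.
k=1: 45.1 kHz, 72.2 kHz.
k=2: 103.75 kHz, 130.85 kHz.
k=3: 162.4 kHz, 189.5 kHz.
k=4: 221.05 kHz, 248.15 kHz.
Within [50.95 kHz, 190.95 kHz]: 72.2 kHz, 103.75 kHz, 130.85 kHz, 162.4 kHz, 189.5 kHz.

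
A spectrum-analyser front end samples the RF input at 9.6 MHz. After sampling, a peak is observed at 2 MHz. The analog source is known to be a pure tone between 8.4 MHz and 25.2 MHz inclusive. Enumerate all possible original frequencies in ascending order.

Frequencies that alias to 2 MHz are k·fs ± 2 MHz for integer k ≥ 0.
k=0: 2 MHz.
k=1: 7.6 MHz, 11.6 MHz.
k=2: 17.2 MHz, 21.2 MHz.
k=3: 26.8 MHz, 30.8 MHz.
Within [8.4 MHz, 25.2 MHz]: 11.6 MHz, 17.2 MHz, 21.2 MHz.

11.6 MHz, 17.2 MHz, 21.2 MHz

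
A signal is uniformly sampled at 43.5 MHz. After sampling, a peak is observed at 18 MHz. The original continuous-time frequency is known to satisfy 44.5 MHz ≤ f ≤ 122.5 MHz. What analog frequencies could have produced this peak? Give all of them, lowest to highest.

Frequencies that alias to 18 MHz are k·fs ± 18 MHz for integer k ≥ 0.
k=0: 18 MHz.
k=1: 25.5 MHz, 61.5 MHz.
k=2: 69 MHz, 105 MHz.
k=3: 112.5 MHz, 148.5 MHz.
k=4: 156 MHz, 192 MHz.
Within [44.5 MHz, 122.5 MHz]: 61.5 MHz, 69 MHz, 105 MHz, 112.5 MHz.

61.5 MHz, 69 MHz, 105 MHz, 112.5 MHz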